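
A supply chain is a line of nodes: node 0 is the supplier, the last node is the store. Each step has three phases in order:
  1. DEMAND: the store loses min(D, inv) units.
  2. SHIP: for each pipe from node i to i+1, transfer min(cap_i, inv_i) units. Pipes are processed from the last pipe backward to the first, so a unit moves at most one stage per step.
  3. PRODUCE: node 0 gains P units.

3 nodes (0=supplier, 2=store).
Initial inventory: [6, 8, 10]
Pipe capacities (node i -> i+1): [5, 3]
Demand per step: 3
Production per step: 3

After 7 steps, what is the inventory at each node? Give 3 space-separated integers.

Step 1: demand=3,sold=3 ship[1->2]=3 ship[0->1]=5 prod=3 -> inv=[4 10 10]
Step 2: demand=3,sold=3 ship[1->2]=3 ship[0->1]=4 prod=3 -> inv=[3 11 10]
Step 3: demand=3,sold=3 ship[1->2]=3 ship[0->1]=3 prod=3 -> inv=[3 11 10]
Step 4: demand=3,sold=3 ship[1->2]=3 ship[0->1]=3 prod=3 -> inv=[3 11 10]
Step 5: demand=3,sold=3 ship[1->2]=3 ship[0->1]=3 prod=3 -> inv=[3 11 10]
Step 6: demand=3,sold=3 ship[1->2]=3 ship[0->1]=3 prod=3 -> inv=[3 11 10]
Step 7: demand=3,sold=3 ship[1->2]=3 ship[0->1]=3 prod=3 -> inv=[3 11 10]

3 11 10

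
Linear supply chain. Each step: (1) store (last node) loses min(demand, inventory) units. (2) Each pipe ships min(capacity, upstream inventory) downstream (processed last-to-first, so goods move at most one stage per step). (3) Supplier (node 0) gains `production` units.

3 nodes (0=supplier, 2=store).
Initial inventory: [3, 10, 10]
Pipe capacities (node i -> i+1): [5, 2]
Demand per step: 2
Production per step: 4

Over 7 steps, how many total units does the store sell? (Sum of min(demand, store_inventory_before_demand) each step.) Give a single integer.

Answer: 14

Derivation:
Step 1: sold=2 (running total=2) -> [4 11 10]
Step 2: sold=2 (running total=4) -> [4 13 10]
Step 3: sold=2 (running total=6) -> [4 15 10]
Step 4: sold=2 (running total=8) -> [4 17 10]
Step 5: sold=2 (running total=10) -> [4 19 10]
Step 6: sold=2 (running total=12) -> [4 21 10]
Step 7: sold=2 (running total=14) -> [4 23 10]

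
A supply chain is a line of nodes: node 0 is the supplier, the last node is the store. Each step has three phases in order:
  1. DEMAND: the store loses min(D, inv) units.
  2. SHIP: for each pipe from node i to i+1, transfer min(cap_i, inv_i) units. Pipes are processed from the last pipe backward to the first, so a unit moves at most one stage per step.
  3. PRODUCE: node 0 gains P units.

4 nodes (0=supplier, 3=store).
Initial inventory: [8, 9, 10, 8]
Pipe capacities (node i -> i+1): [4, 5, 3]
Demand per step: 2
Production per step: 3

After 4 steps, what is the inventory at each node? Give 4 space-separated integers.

Step 1: demand=2,sold=2 ship[2->3]=3 ship[1->2]=5 ship[0->1]=4 prod=3 -> inv=[7 8 12 9]
Step 2: demand=2,sold=2 ship[2->3]=3 ship[1->2]=5 ship[0->1]=4 prod=3 -> inv=[6 7 14 10]
Step 3: demand=2,sold=2 ship[2->3]=3 ship[1->2]=5 ship[0->1]=4 prod=3 -> inv=[5 6 16 11]
Step 4: demand=2,sold=2 ship[2->3]=3 ship[1->2]=5 ship[0->1]=4 prod=3 -> inv=[4 5 18 12]

4 5 18 12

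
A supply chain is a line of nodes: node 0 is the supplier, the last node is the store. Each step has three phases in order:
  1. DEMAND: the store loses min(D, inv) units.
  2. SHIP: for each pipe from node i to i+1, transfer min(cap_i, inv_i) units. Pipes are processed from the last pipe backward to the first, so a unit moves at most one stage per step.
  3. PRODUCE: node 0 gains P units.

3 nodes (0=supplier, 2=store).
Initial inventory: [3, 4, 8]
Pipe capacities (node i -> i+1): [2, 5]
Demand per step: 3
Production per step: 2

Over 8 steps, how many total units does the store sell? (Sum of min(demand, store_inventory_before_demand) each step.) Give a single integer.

Answer: 24

Derivation:
Step 1: sold=3 (running total=3) -> [3 2 9]
Step 2: sold=3 (running total=6) -> [3 2 8]
Step 3: sold=3 (running total=9) -> [3 2 7]
Step 4: sold=3 (running total=12) -> [3 2 6]
Step 5: sold=3 (running total=15) -> [3 2 5]
Step 6: sold=3 (running total=18) -> [3 2 4]
Step 7: sold=3 (running total=21) -> [3 2 3]
Step 8: sold=3 (running total=24) -> [3 2 2]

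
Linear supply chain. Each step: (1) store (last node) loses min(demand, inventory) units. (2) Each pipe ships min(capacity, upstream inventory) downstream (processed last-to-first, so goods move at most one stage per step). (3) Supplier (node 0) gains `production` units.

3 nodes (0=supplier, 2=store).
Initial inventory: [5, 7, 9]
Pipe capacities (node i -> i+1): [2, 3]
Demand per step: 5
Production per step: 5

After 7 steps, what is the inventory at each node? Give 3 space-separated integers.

Step 1: demand=5,sold=5 ship[1->2]=3 ship[0->1]=2 prod=5 -> inv=[8 6 7]
Step 2: demand=5,sold=5 ship[1->2]=3 ship[0->1]=2 prod=5 -> inv=[11 5 5]
Step 3: demand=5,sold=5 ship[1->2]=3 ship[0->1]=2 prod=5 -> inv=[14 4 3]
Step 4: demand=5,sold=3 ship[1->2]=3 ship[0->1]=2 prod=5 -> inv=[17 3 3]
Step 5: demand=5,sold=3 ship[1->2]=3 ship[0->1]=2 prod=5 -> inv=[20 2 3]
Step 6: demand=5,sold=3 ship[1->2]=2 ship[0->1]=2 prod=5 -> inv=[23 2 2]
Step 7: demand=5,sold=2 ship[1->2]=2 ship[0->1]=2 prod=5 -> inv=[26 2 2]

26 2 2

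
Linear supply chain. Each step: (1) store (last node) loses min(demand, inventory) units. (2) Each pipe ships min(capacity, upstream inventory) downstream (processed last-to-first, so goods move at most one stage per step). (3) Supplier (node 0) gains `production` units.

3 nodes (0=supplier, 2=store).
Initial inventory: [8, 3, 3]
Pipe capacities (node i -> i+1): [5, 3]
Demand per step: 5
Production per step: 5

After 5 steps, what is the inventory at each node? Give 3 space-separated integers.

Step 1: demand=5,sold=3 ship[1->2]=3 ship[0->1]=5 prod=5 -> inv=[8 5 3]
Step 2: demand=5,sold=3 ship[1->2]=3 ship[0->1]=5 prod=5 -> inv=[8 7 3]
Step 3: demand=5,sold=3 ship[1->2]=3 ship[0->1]=5 prod=5 -> inv=[8 9 3]
Step 4: demand=5,sold=3 ship[1->2]=3 ship[0->1]=5 prod=5 -> inv=[8 11 3]
Step 5: demand=5,sold=3 ship[1->2]=3 ship[0->1]=5 prod=5 -> inv=[8 13 3]

8 13 3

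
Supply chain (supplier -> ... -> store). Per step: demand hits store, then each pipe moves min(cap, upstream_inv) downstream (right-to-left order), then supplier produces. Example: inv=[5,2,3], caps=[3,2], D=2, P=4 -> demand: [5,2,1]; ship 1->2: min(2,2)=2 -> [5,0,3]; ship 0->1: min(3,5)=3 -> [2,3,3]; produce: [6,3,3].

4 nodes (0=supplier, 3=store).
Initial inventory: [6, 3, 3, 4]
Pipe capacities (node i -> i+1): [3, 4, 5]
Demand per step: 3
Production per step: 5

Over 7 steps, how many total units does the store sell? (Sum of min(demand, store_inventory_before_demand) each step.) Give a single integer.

Answer: 21

Derivation:
Step 1: sold=3 (running total=3) -> [8 3 3 4]
Step 2: sold=3 (running total=6) -> [10 3 3 4]
Step 3: sold=3 (running total=9) -> [12 3 3 4]
Step 4: sold=3 (running total=12) -> [14 3 3 4]
Step 5: sold=3 (running total=15) -> [16 3 3 4]
Step 6: sold=3 (running total=18) -> [18 3 3 4]
Step 7: sold=3 (running total=21) -> [20 3 3 4]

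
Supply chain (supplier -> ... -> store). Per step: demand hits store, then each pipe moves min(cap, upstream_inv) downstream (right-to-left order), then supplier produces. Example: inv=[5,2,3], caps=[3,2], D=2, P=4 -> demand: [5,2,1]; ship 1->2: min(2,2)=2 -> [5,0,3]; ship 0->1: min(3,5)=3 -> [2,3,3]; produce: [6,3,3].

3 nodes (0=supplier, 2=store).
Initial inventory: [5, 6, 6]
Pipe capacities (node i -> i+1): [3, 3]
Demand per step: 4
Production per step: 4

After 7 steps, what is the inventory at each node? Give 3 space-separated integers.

Step 1: demand=4,sold=4 ship[1->2]=3 ship[0->1]=3 prod=4 -> inv=[6 6 5]
Step 2: demand=4,sold=4 ship[1->2]=3 ship[0->1]=3 prod=4 -> inv=[7 6 4]
Step 3: demand=4,sold=4 ship[1->2]=3 ship[0->1]=3 prod=4 -> inv=[8 6 3]
Step 4: demand=4,sold=3 ship[1->2]=3 ship[0->1]=3 prod=4 -> inv=[9 6 3]
Step 5: demand=4,sold=3 ship[1->2]=3 ship[0->1]=3 prod=4 -> inv=[10 6 3]
Step 6: demand=4,sold=3 ship[1->2]=3 ship[0->1]=3 prod=4 -> inv=[11 6 3]
Step 7: demand=4,sold=3 ship[1->2]=3 ship[0->1]=3 prod=4 -> inv=[12 6 3]

12 6 3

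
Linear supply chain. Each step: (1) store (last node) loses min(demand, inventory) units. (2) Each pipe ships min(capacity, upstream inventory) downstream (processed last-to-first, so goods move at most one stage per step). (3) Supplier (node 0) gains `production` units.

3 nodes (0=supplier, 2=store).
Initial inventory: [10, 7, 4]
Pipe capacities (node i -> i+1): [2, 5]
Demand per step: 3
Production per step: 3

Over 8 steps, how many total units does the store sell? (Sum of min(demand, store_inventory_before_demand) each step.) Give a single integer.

Answer: 23

Derivation:
Step 1: sold=3 (running total=3) -> [11 4 6]
Step 2: sold=3 (running total=6) -> [12 2 7]
Step 3: sold=3 (running total=9) -> [13 2 6]
Step 4: sold=3 (running total=12) -> [14 2 5]
Step 5: sold=3 (running total=15) -> [15 2 4]
Step 6: sold=3 (running total=18) -> [16 2 3]
Step 7: sold=3 (running total=21) -> [17 2 2]
Step 8: sold=2 (running total=23) -> [18 2 2]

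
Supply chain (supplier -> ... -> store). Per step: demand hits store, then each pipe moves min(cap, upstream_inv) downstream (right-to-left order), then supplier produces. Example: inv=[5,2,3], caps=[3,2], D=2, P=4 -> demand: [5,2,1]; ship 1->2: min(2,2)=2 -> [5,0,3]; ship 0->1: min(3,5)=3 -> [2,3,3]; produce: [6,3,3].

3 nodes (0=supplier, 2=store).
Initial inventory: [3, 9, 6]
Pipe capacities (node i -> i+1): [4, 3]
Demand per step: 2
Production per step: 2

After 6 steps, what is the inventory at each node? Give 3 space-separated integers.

Step 1: demand=2,sold=2 ship[1->2]=3 ship[0->1]=3 prod=2 -> inv=[2 9 7]
Step 2: demand=2,sold=2 ship[1->2]=3 ship[0->1]=2 prod=2 -> inv=[2 8 8]
Step 3: demand=2,sold=2 ship[1->2]=3 ship[0->1]=2 prod=2 -> inv=[2 7 9]
Step 4: demand=2,sold=2 ship[1->2]=3 ship[0->1]=2 prod=2 -> inv=[2 6 10]
Step 5: demand=2,sold=2 ship[1->2]=3 ship[0->1]=2 prod=2 -> inv=[2 5 11]
Step 6: demand=2,sold=2 ship[1->2]=3 ship[0->1]=2 prod=2 -> inv=[2 4 12]

2 4 12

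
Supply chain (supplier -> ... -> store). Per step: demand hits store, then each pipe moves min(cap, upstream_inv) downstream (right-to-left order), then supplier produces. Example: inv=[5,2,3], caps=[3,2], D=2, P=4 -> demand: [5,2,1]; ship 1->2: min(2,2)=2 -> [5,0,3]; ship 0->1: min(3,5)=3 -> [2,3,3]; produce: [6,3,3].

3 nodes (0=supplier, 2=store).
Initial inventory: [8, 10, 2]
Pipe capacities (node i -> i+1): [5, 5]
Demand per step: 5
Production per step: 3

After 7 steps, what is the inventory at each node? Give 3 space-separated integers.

Step 1: demand=5,sold=2 ship[1->2]=5 ship[0->1]=5 prod=3 -> inv=[6 10 5]
Step 2: demand=5,sold=5 ship[1->2]=5 ship[0->1]=5 prod=3 -> inv=[4 10 5]
Step 3: demand=5,sold=5 ship[1->2]=5 ship[0->1]=4 prod=3 -> inv=[3 9 5]
Step 4: demand=5,sold=5 ship[1->2]=5 ship[0->1]=3 prod=3 -> inv=[3 7 5]
Step 5: demand=5,sold=5 ship[1->2]=5 ship[0->1]=3 prod=3 -> inv=[3 5 5]
Step 6: demand=5,sold=5 ship[1->2]=5 ship[0->1]=3 prod=3 -> inv=[3 3 5]
Step 7: demand=5,sold=5 ship[1->2]=3 ship[0->1]=3 prod=3 -> inv=[3 3 3]

3 3 3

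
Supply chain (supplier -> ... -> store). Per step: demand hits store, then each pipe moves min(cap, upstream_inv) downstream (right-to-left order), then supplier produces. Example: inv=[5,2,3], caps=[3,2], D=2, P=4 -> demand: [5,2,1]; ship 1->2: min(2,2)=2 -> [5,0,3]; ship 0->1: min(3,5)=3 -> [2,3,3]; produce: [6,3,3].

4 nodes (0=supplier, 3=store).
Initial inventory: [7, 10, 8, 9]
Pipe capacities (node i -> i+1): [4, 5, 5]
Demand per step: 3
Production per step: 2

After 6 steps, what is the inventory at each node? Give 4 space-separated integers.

Step 1: demand=3,sold=3 ship[2->3]=5 ship[1->2]=5 ship[0->1]=4 prod=2 -> inv=[5 9 8 11]
Step 2: demand=3,sold=3 ship[2->3]=5 ship[1->2]=5 ship[0->1]=4 prod=2 -> inv=[3 8 8 13]
Step 3: demand=3,sold=3 ship[2->3]=5 ship[1->2]=5 ship[0->1]=3 prod=2 -> inv=[2 6 8 15]
Step 4: demand=3,sold=3 ship[2->3]=5 ship[1->2]=5 ship[0->1]=2 prod=2 -> inv=[2 3 8 17]
Step 5: demand=3,sold=3 ship[2->3]=5 ship[1->2]=3 ship[0->1]=2 prod=2 -> inv=[2 2 6 19]
Step 6: demand=3,sold=3 ship[2->3]=5 ship[1->2]=2 ship[0->1]=2 prod=2 -> inv=[2 2 3 21]

2 2 3 21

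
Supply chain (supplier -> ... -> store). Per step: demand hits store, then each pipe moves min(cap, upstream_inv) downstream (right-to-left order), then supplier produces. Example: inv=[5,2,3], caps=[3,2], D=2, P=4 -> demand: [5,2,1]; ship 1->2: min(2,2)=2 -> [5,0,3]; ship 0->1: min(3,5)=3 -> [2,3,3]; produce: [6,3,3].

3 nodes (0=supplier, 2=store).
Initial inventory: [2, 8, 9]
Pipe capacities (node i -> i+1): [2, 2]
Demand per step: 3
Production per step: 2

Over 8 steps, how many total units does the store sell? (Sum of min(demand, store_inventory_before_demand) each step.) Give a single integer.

Step 1: sold=3 (running total=3) -> [2 8 8]
Step 2: sold=3 (running total=6) -> [2 8 7]
Step 3: sold=3 (running total=9) -> [2 8 6]
Step 4: sold=3 (running total=12) -> [2 8 5]
Step 5: sold=3 (running total=15) -> [2 8 4]
Step 6: sold=3 (running total=18) -> [2 8 3]
Step 7: sold=3 (running total=21) -> [2 8 2]
Step 8: sold=2 (running total=23) -> [2 8 2]

Answer: 23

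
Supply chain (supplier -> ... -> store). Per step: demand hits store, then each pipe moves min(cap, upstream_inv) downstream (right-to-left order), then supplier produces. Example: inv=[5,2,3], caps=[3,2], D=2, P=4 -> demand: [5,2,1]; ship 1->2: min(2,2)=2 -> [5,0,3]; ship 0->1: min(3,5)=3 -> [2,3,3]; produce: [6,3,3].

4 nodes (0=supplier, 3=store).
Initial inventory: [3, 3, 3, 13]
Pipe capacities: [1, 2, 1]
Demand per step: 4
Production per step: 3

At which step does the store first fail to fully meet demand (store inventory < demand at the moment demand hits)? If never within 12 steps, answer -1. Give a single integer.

Step 1: demand=4,sold=4 ship[2->3]=1 ship[1->2]=2 ship[0->1]=1 prod=3 -> [5 2 4 10]
Step 2: demand=4,sold=4 ship[2->3]=1 ship[1->2]=2 ship[0->1]=1 prod=3 -> [7 1 5 7]
Step 3: demand=4,sold=4 ship[2->3]=1 ship[1->2]=1 ship[0->1]=1 prod=3 -> [9 1 5 4]
Step 4: demand=4,sold=4 ship[2->3]=1 ship[1->2]=1 ship[0->1]=1 prod=3 -> [11 1 5 1]
Step 5: demand=4,sold=1 ship[2->3]=1 ship[1->2]=1 ship[0->1]=1 prod=3 -> [13 1 5 1]
Step 6: demand=4,sold=1 ship[2->3]=1 ship[1->2]=1 ship[0->1]=1 prod=3 -> [15 1 5 1]
Step 7: demand=4,sold=1 ship[2->3]=1 ship[1->2]=1 ship[0->1]=1 prod=3 -> [17 1 5 1]
Step 8: demand=4,sold=1 ship[2->3]=1 ship[1->2]=1 ship[0->1]=1 prod=3 -> [19 1 5 1]
Step 9: demand=4,sold=1 ship[2->3]=1 ship[1->2]=1 ship[0->1]=1 prod=3 -> [21 1 5 1]
Step 10: demand=4,sold=1 ship[2->3]=1 ship[1->2]=1 ship[0->1]=1 prod=3 -> [23 1 5 1]
Step 11: demand=4,sold=1 ship[2->3]=1 ship[1->2]=1 ship[0->1]=1 prod=3 -> [25 1 5 1]
Step 12: demand=4,sold=1 ship[2->3]=1 ship[1->2]=1 ship[0->1]=1 prod=3 -> [27 1 5 1]
First stockout at step 5

5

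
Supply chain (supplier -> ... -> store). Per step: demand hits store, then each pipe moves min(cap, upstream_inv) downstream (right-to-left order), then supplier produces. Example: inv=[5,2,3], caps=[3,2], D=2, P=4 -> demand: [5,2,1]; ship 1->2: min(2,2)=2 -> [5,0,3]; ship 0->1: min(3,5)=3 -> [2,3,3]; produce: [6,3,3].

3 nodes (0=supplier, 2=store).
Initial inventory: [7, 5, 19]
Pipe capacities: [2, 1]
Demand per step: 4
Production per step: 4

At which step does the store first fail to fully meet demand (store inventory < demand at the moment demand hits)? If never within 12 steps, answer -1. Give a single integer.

Step 1: demand=4,sold=4 ship[1->2]=1 ship[0->1]=2 prod=4 -> [9 6 16]
Step 2: demand=4,sold=4 ship[1->2]=1 ship[0->1]=2 prod=4 -> [11 7 13]
Step 3: demand=4,sold=4 ship[1->2]=1 ship[0->1]=2 prod=4 -> [13 8 10]
Step 4: demand=4,sold=4 ship[1->2]=1 ship[0->1]=2 prod=4 -> [15 9 7]
Step 5: demand=4,sold=4 ship[1->2]=1 ship[0->1]=2 prod=4 -> [17 10 4]
Step 6: demand=4,sold=4 ship[1->2]=1 ship[0->1]=2 prod=4 -> [19 11 1]
Step 7: demand=4,sold=1 ship[1->2]=1 ship[0->1]=2 prod=4 -> [21 12 1]
Step 8: demand=4,sold=1 ship[1->2]=1 ship[0->1]=2 prod=4 -> [23 13 1]
Step 9: demand=4,sold=1 ship[1->2]=1 ship[0->1]=2 prod=4 -> [25 14 1]
Step 10: demand=4,sold=1 ship[1->2]=1 ship[0->1]=2 prod=4 -> [27 15 1]
Step 11: demand=4,sold=1 ship[1->2]=1 ship[0->1]=2 prod=4 -> [29 16 1]
Step 12: demand=4,sold=1 ship[1->2]=1 ship[0->1]=2 prod=4 -> [31 17 1]
First stockout at step 7

7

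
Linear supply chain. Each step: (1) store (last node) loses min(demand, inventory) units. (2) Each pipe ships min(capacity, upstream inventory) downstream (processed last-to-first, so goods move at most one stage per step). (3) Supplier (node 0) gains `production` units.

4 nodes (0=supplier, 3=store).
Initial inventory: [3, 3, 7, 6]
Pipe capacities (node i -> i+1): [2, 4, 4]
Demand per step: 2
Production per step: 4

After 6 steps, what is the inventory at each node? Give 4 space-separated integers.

Step 1: demand=2,sold=2 ship[2->3]=4 ship[1->2]=3 ship[0->1]=2 prod=4 -> inv=[5 2 6 8]
Step 2: demand=2,sold=2 ship[2->3]=4 ship[1->2]=2 ship[0->1]=2 prod=4 -> inv=[7 2 4 10]
Step 3: demand=2,sold=2 ship[2->3]=4 ship[1->2]=2 ship[0->1]=2 prod=4 -> inv=[9 2 2 12]
Step 4: demand=2,sold=2 ship[2->3]=2 ship[1->2]=2 ship[0->1]=2 prod=4 -> inv=[11 2 2 12]
Step 5: demand=2,sold=2 ship[2->3]=2 ship[1->2]=2 ship[0->1]=2 prod=4 -> inv=[13 2 2 12]
Step 6: demand=2,sold=2 ship[2->3]=2 ship[1->2]=2 ship[0->1]=2 prod=4 -> inv=[15 2 2 12]

15 2 2 12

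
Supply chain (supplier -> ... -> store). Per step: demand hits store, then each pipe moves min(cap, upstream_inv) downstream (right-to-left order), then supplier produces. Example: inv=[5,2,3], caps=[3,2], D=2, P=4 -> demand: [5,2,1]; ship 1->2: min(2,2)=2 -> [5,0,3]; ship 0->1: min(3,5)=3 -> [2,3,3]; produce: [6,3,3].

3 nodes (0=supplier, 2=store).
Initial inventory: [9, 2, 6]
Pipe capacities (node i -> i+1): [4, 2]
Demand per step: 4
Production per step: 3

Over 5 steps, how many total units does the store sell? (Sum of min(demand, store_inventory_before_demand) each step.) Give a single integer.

Answer: 14

Derivation:
Step 1: sold=4 (running total=4) -> [8 4 4]
Step 2: sold=4 (running total=8) -> [7 6 2]
Step 3: sold=2 (running total=10) -> [6 8 2]
Step 4: sold=2 (running total=12) -> [5 10 2]
Step 5: sold=2 (running total=14) -> [4 12 2]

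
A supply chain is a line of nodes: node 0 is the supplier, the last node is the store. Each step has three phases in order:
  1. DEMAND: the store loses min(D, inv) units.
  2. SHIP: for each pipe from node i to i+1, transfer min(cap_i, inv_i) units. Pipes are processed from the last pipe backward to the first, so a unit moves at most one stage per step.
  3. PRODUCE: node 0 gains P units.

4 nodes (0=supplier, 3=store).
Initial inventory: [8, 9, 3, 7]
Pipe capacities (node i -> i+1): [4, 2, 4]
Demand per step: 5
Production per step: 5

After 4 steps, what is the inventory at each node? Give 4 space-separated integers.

Step 1: demand=5,sold=5 ship[2->3]=3 ship[1->2]=2 ship[0->1]=4 prod=5 -> inv=[9 11 2 5]
Step 2: demand=5,sold=5 ship[2->3]=2 ship[1->2]=2 ship[0->1]=4 prod=5 -> inv=[10 13 2 2]
Step 3: demand=5,sold=2 ship[2->3]=2 ship[1->2]=2 ship[0->1]=4 prod=5 -> inv=[11 15 2 2]
Step 4: demand=5,sold=2 ship[2->3]=2 ship[1->2]=2 ship[0->1]=4 prod=5 -> inv=[12 17 2 2]

12 17 2 2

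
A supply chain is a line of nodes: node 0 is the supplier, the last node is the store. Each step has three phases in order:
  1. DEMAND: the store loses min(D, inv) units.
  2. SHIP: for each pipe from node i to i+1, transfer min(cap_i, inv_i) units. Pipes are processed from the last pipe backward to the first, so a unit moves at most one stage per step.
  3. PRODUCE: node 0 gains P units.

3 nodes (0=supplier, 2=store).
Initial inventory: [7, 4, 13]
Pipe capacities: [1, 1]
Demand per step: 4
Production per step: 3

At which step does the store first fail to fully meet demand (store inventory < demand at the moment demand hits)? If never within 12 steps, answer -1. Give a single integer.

Step 1: demand=4,sold=4 ship[1->2]=1 ship[0->1]=1 prod=3 -> [9 4 10]
Step 2: demand=4,sold=4 ship[1->2]=1 ship[0->1]=1 prod=3 -> [11 4 7]
Step 3: demand=4,sold=4 ship[1->2]=1 ship[0->1]=1 prod=3 -> [13 4 4]
Step 4: demand=4,sold=4 ship[1->2]=1 ship[0->1]=1 prod=3 -> [15 4 1]
Step 5: demand=4,sold=1 ship[1->2]=1 ship[0->1]=1 prod=3 -> [17 4 1]
Step 6: demand=4,sold=1 ship[1->2]=1 ship[0->1]=1 prod=3 -> [19 4 1]
Step 7: demand=4,sold=1 ship[1->2]=1 ship[0->1]=1 prod=3 -> [21 4 1]
Step 8: demand=4,sold=1 ship[1->2]=1 ship[0->1]=1 prod=3 -> [23 4 1]
Step 9: demand=4,sold=1 ship[1->2]=1 ship[0->1]=1 prod=3 -> [25 4 1]
Step 10: demand=4,sold=1 ship[1->2]=1 ship[0->1]=1 prod=3 -> [27 4 1]
Step 11: demand=4,sold=1 ship[1->2]=1 ship[0->1]=1 prod=3 -> [29 4 1]
Step 12: demand=4,sold=1 ship[1->2]=1 ship[0->1]=1 prod=3 -> [31 4 1]
First stockout at step 5

5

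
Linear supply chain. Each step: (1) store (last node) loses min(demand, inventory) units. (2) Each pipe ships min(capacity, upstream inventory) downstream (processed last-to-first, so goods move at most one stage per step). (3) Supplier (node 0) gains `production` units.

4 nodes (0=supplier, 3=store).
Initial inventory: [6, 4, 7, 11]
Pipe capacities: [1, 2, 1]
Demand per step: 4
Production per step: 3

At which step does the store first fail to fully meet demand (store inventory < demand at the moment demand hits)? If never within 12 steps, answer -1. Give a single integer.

Step 1: demand=4,sold=4 ship[2->3]=1 ship[1->2]=2 ship[0->1]=1 prod=3 -> [8 3 8 8]
Step 2: demand=4,sold=4 ship[2->3]=1 ship[1->2]=2 ship[0->1]=1 prod=3 -> [10 2 9 5]
Step 3: demand=4,sold=4 ship[2->3]=1 ship[1->2]=2 ship[0->1]=1 prod=3 -> [12 1 10 2]
Step 4: demand=4,sold=2 ship[2->3]=1 ship[1->2]=1 ship[0->1]=1 prod=3 -> [14 1 10 1]
Step 5: demand=4,sold=1 ship[2->3]=1 ship[1->2]=1 ship[0->1]=1 prod=3 -> [16 1 10 1]
Step 6: demand=4,sold=1 ship[2->3]=1 ship[1->2]=1 ship[0->1]=1 prod=3 -> [18 1 10 1]
Step 7: demand=4,sold=1 ship[2->3]=1 ship[1->2]=1 ship[0->1]=1 prod=3 -> [20 1 10 1]
Step 8: demand=4,sold=1 ship[2->3]=1 ship[1->2]=1 ship[0->1]=1 prod=3 -> [22 1 10 1]
Step 9: demand=4,sold=1 ship[2->3]=1 ship[1->2]=1 ship[0->1]=1 prod=3 -> [24 1 10 1]
Step 10: demand=4,sold=1 ship[2->3]=1 ship[1->2]=1 ship[0->1]=1 prod=3 -> [26 1 10 1]
Step 11: demand=4,sold=1 ship[2->3]=1 ship[1->2]=1 ship[0->1]=1 prod=3 -> [28 1 10 1]
Step 12: demand=4,sold=1 ship[2->3]=1 ship[1->2]=1 ship[0->1]=1 prod=3 -> [30 1 10 1]
First stockout at step 4

4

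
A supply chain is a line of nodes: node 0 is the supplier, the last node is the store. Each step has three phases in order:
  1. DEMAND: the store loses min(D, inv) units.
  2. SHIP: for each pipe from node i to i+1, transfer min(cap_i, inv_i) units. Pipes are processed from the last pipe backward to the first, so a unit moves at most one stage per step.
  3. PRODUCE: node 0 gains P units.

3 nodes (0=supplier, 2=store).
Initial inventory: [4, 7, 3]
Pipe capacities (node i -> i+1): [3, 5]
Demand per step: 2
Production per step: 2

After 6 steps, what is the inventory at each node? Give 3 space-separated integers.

Step 1: demand=2,sold=2 ship[1->2]=5 ship[0->1]=3 prod=2 -> inv=[3 5 6]
Step 2: demand=2,sold=2 ship[1->2]=5 ship[0->1]=3 prod=2 -> inv=[2 3 9]
Step 3: demand=2,sold=2 ship[1->2]=3 ship[0->1]=2 prod=2 -> inv=[2 2 10]
Step 4: demand=2,sold=2 ship[1->2]=2 ship[0->1]=2 prod=2 -> inv=[2 2 10]
Step 5: demand=2,sold=2 ship[1->2]=2 ship[0->1]=2 prod=2 -> inv=[2 2 10]
Step 6: demand=2,sold=2 ship[1->2]=2 ship[0->1]=2 prod=2 -> inv=[2 2 10]

2 2 10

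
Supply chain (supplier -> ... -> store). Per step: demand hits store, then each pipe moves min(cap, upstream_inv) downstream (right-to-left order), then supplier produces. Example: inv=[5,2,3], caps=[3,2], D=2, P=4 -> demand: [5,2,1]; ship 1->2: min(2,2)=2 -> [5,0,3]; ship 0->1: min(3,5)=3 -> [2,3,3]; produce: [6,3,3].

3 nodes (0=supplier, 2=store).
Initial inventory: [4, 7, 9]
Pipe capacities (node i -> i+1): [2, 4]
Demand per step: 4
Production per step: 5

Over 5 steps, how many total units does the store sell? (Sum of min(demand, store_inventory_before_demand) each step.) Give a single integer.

Step 1: sold=4 (running total=4) -> [7 5 9]
Step 2: sold=4 (running total=8) -> [10 3 9]
Step 3: sold=4 (running total=12) -> [13 2 8]
Step 4: sold=4 (running total=16) -> [16 2 6]
Step 5: sold=4 (running total=20) -> [19 2 4]

Answer: 20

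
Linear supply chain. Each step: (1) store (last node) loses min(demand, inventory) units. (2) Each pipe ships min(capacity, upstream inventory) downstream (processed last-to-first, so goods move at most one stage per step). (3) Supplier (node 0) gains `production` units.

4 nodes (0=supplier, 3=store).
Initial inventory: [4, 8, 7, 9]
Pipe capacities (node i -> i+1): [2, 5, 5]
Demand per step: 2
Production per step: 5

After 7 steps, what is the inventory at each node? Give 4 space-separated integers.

Step 1: demand=2,sold=2 ship[2->3]=5 ship[1->2]=5 ship[0->1]=2 prod=5 -> inv=[7 5 7 12]
Step 2: demand=2,sold=2 ship[2->3]=5 ship[1->2]=5 ship[0->1]=2 prod=5 -> inv=[10 2 7 15]
Step 3: demand=2,sold=2 ship[2->3]=5 ship[1->2]=2 ship[0->1]=2 prod=5 -> inv=[13 2 4 18]
Step 4: demand=2,sold=2 ship[2->3]=4 ship[1->2]=2 ship[0->1]=2 prod=5 -> inv=[16 2 2 20]
Step 5: demand=2,sold=2 ship[2->3]=2 ship[1->2]=2 ship[0->1]=2 prod=5 -> inv=[19 2 2 20]
Step 6: demand=2,sold=2 ship[2->3]=2 ship[1->2]=2 ship[0->1]=2 prod=5 -> inv=[22 2 2 20]
Step 7: demand=2,sold=2 ship[2->3]=2 ship[1->2]=2 ship[0->1]=2 prod=5 -> inv=[25 2 2 20]

25 2 2 20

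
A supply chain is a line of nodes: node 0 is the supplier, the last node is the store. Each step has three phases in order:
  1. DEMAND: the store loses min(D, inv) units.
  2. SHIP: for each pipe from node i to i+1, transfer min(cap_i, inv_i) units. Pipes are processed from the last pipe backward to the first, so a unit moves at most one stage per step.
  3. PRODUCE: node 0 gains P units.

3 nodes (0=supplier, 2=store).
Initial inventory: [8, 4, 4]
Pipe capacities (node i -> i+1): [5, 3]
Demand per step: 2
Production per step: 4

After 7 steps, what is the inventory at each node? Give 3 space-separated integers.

Step 1: demand=2,sold=2 ship[1->2]=3 ship[0->1]=5 prod=4 -> inv=[7 6 5]
Step 2: demand=2,sold=2 ship[1->2]=3 ship[0->1]=5 prod=4 -> inv=[6 8 6]
Step 3: demand=2,sold=2 ship[1->2]=3 ship[0->1]=5 prod=4 -> inv=[5 10 7]
Step 4: demand=2,sold=2 ship[1->2]=3 ship[0->1]=5 prod=4 -> inv=[4 12 8]
Step 5: demand=2,sold=2 ship[1->2]=3 ship[0->1]=4 prod=4 -> inv=[4 13 9]
Step 6: demand=2,sold=2 ship[1->2]=3 ship[0->1]=4 prod=4 -> inv=[4 14 10]
Step 7: demand=2,sold=2 ship[1->2]=3 ship[0->1]=4 prod=4 -> inv=[4 15 11]

4 15 11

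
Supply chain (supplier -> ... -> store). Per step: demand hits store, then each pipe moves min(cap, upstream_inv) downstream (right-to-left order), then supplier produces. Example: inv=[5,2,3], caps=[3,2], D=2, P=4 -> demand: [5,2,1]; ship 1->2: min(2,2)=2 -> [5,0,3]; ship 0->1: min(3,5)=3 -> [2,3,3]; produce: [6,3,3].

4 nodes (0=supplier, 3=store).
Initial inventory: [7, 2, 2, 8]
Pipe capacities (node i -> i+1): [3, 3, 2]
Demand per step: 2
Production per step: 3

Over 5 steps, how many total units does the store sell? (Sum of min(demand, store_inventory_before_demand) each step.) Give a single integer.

Step 1: sold=2 (running total=2) -> [7 3 2 8]
Step 2: sold=2 (running total=4) -> [7 3 3 8]
Step 3: sold=2 (running total=6) -> [7 3 4 8]
Step 4: sold=2 (running total=8) -> [7 3 5 8]
Step 5: sold=2 (running total=10) -> [7 3 6 8]

Answer: 10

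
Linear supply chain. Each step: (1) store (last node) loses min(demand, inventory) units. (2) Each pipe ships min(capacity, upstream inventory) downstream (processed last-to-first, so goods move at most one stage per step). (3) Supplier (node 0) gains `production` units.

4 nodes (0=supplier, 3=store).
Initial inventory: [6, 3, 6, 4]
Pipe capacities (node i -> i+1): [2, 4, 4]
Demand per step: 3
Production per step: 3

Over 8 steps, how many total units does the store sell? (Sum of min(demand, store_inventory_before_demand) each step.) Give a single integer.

Step 1: sold=3 (running total=3) -> [7 2 5 5]
Step 2: sold=3 (running total=6) -> [8 2 3 6]
Step 3: sold=3 (running total=9) -> [9 2 2 6]
Step 4: sold=3 (running total=12) -> [10 2 2 5]
Step 5: sold=3 (running total=15) -> [11 2 2 4]
Step 6: sold=3 (running total=18) -> [12 2 2 3]
Step 7: sold=3 (running total=21) -> [13 2 2 2]
Step 8: sold=2 (running total=23) -> [14 2 2 2]

Answer: 23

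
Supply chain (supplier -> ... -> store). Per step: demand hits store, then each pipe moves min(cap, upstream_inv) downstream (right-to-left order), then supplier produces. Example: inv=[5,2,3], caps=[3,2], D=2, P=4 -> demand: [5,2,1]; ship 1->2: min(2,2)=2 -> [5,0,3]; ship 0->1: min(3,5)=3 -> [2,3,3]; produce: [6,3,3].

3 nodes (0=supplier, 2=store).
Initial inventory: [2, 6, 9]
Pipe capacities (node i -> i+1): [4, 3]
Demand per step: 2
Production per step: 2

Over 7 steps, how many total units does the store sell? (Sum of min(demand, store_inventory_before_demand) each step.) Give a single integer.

Answer: 14

Derivation:
Step 1: sold=2 (running total=2) -> [2 5 10]
Step 2: sold=2 (running total=4) -> [2 4 11]
Step 3: sold=2 (running total=6) -> [2 3 12]
Step 4: sold=2 (running total=8) -> [2 2 13]
Step 5: sold=2 (running total=10) -> [2 2 13]
Step 6: sold=2 (running total=12) -> [2 2 13]
Step 7: sold=2 (running total=14) -> [2 2 13]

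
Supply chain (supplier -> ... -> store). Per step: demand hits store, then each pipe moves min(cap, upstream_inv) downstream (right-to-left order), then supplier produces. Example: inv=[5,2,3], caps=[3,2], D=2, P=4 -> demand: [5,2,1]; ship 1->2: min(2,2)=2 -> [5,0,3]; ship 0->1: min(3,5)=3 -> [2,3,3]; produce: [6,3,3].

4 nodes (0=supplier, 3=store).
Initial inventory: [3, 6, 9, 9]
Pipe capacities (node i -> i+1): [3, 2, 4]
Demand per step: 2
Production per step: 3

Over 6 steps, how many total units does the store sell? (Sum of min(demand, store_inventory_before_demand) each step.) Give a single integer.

Answer: 12

Derivation:
Step 1: sold=2 (running total=2) -> [3 7 7 11]
Step 2: sold=2 (running total=4) -> [3 8 5 13]
Step 3: sold=2 (running total=6) -> [3 9 3 15]
Step 4: sold=2 (running total=8) -> [3 10 2 16]
Step 5: sold=2 (running total=10) -> [3 11 2 16]
Step 6: sold=2 (running total=12) -> [3 12 2 16]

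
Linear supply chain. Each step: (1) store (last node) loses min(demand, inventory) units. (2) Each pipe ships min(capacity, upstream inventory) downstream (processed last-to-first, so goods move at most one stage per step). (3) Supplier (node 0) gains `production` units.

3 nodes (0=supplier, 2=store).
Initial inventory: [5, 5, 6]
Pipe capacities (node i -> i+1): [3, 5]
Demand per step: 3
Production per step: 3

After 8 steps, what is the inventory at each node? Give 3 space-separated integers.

Step 1: demand=3,sold=3 ship[1->2]=5 ship[0->1]=3 prod=3 -> inv=[5 3 8]
Step 2: demand=3,sold=3 ship[1->2]=3 ship[0->1]=3 prod=3 -> inv=[5 3 8]
Step 3: demand=3,sold=3 ship[1->2]=3 ship[0->1]=3 prod=3 -> inv=[5 3 8]
Step 4: demand=3,sold=3 ship[1->2]=3 ship[0->1]=3 prod=3 -> inv=[5 3 8]
Step 5: demand=3,sold=3 ship[1->2]=3 ship[0->1]=3 prod=3 -> inv=[5 3 8]
Step 6: demand=3,sold=3 ship[1->2]=3 ship[0->1]=3 prod=3 -> inv=[5 3 8]
Step 7: demand=3,sold=3 ship[1->2]=3 ship[0->1]=3 prod=3 -> inv=[5 3 8]
Step 8: demand=3,sold=3 ship[1->2]=3 ship[0->1]=3 prod=3 -> inv=[5 3 8]

5 3 8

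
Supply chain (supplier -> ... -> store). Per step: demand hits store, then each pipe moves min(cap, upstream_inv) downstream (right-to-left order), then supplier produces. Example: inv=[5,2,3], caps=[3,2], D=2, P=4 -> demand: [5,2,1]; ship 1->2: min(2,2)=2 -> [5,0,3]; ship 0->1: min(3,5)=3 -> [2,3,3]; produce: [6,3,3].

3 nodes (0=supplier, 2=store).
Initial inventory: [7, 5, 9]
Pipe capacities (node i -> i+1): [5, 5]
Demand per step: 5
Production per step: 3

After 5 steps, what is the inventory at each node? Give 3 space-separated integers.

Step 1: demand=5,sold=5 ship[1->2]=5 ship[0->1]=5 prod=3 -> inv=[5 5 9]
Step 2: demand=5,sold=5 ship[1->2]=5 ship[0->1]=5 prod=3 -> inv=[3 5 9]
Step 3: demand=5,sold=5 ship[1->2]=5 ship[0->1]=3 prod=3 -> inv=[3 3 9]
Step 4: demand=5,sold=5 ship[1->2]=3 ship[0->1]=3 prod=3 -> inv=[3 3 7]
Step 5: demand=5,sold=5 ship[1->2]=3 ship[0->1]=3 prod=3 -> inv=[3 3 5]

3 3 5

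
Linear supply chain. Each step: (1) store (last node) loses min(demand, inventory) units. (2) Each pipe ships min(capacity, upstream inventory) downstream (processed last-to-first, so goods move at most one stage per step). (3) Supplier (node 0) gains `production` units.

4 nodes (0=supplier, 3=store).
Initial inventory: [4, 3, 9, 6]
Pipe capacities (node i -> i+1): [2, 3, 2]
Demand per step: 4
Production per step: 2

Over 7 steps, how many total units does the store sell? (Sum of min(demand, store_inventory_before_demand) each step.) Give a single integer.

Step 1: sold=4 (running total=4) -> [4 2 10 4]
Step 2: sold=4 (running total=8) -> [4 2 10 2]
Step 3: sold=2 (running total=10) -> [4 2 10 2]
Step 4: sold=2 (running total=12) -> [4 2 10 2]
Step 5: sold=2 (running total=14) -> [4 2 10 2]
Step 6: sold=2 (running total=16) -> [4 2 10 2]
Step 7: sold=2 (running total=18) -> [4 2 10 2]

Answer: 18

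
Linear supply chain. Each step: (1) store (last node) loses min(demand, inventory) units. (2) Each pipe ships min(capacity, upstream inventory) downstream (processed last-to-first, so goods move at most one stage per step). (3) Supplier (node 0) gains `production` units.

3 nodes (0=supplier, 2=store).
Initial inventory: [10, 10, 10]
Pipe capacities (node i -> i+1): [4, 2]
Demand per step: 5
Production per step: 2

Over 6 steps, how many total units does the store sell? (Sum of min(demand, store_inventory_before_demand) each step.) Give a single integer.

Answer: 20

Derivation:
Step 1: sold=5 (running total=5) -> [8 12 7]
Step 2: sold=5 (running total=10) -> [6 14 4]
Step 3: sold=4 (running total=14) -> [4 16 2]
Step 4: sold=2 (running total=16) -> [2 18 2]
Step 5: sold=2 (running total=18) -> [2 18 2]
Step 6: sold=2 (running total=20) -> [2 18 2]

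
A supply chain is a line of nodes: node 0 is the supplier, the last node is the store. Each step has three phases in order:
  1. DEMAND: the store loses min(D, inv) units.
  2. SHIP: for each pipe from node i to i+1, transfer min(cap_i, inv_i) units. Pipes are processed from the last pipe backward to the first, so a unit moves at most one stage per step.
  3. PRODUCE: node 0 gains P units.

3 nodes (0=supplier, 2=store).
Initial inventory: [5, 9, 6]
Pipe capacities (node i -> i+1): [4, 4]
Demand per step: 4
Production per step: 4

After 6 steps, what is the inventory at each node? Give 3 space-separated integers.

Step 1: demand=4,sold=4 ship[1->2]=4 ship[0->1]=4 prod=4 -> inv=[5 9 6]
Step 2: demand=4,sold=4 ship[1->2]=4 ship[0->1]=4 prod=4 -> inv=[5 9 6]
Step 3: demand=4,sold=4 ship[1->2]=4 ship[0->1]=4 prod=4 -> inv=[5 9 6]
Step 4: demand=4,sold=4 ship[1->2]=4 ship[0->1]=4 prod=4 -> inv=[5 9 6]
Step 5: demand=4,sold=4 ship[1->2]=4 ship[0->1]=4 prod=4 -> inv=[5 9 6]
Step 6: demand=4,sold=4 ship[1->2]=4 ship[0->1]=4 prod=4 -> inv=[5 9 6]

5 9 6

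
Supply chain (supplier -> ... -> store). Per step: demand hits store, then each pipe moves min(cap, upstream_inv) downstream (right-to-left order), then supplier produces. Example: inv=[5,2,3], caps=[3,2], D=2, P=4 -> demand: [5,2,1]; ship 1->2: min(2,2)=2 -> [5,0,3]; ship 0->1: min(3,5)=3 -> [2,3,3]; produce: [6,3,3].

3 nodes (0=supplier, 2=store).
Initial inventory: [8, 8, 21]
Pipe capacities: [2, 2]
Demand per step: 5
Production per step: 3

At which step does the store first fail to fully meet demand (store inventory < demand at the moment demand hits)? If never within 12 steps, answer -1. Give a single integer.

Step 1: demand=5,sold=5 ship[1->2]=2 ship[0->1]=2 prod=3 -> [9 8 18]
Step 2: demand=5,sold=5 ship[1->2]=2 ship[0->1]=2 prod=3 -> [10 8 15]
Step 3: demand=5,sold=5 ship[1->2]=2 ship[0->1]=2 prod=3 -> [11 8 12]
Step 4: demand=5,sold=5 ship[1->2]=2 ship[0->1]=2 prod=3 -> [12 8 9]
Step 5: demand=5,sold=5 ship[1->2]=2 ship[0->1]=2 prod=3 -> [13 8 6]
Step 6: demand=5,sold=5 ship[1->2]=2 ship[0->1]=2 prod=3 -> [14 8 3]
Step 7: demand=5,sold=3 ship[1->2]=2 ship[0->1]=2 prod=3 -> [15 8 2]
Step 8: demand=5,sold=2 ship[1->2]=2 ship[0->1]=2 prod=3 -> [16 8 2]
Step 9: demand=5,sold=2 ship[1->2]=2 ship[0->1]=2 prod=3 -> [17 8 2]
Step 10: demand=5,sold=2 ship[1->2]=2 ship[0->1]=2 prod=3 -> [18 8 2]
Step 11: demand=5,sold=2 ship[1->2]=2 ship[0->1]=2 prod=3 -> [19 8 2]
Step 12: demand=5,sold=2 ship[1->2]=2 ship[0->1]=2 prod=3 -> [20 8 2]
First stockout at step 7

7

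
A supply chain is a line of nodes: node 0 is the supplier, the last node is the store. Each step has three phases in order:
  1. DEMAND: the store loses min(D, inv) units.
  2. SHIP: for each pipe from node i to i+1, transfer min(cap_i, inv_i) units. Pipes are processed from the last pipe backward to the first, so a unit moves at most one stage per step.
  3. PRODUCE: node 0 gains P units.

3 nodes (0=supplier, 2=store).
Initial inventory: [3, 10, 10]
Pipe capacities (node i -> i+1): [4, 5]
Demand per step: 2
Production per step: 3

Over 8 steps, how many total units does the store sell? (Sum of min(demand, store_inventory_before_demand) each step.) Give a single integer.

Answer: 16

Derivation:
Step 1: sold=2 (running total=2) -> [3 8 13]
Step 2: sold=2 (running total=4) -> [3 6 16]
Step 3: sold=2 (running total=6) -> [3 4 19]
Step 4: sold=2 (running total=8) -> [3 3 21]
Step 5: sold=2 (running total=10) -> [3 3 22]
Step 6: sold=2 (running total=12) -> [3 3 23]
Step 7: sold=2 (running total=14) -> [3 3 24]
Step 8: sold=2 (running total=16) -> [3 3 25]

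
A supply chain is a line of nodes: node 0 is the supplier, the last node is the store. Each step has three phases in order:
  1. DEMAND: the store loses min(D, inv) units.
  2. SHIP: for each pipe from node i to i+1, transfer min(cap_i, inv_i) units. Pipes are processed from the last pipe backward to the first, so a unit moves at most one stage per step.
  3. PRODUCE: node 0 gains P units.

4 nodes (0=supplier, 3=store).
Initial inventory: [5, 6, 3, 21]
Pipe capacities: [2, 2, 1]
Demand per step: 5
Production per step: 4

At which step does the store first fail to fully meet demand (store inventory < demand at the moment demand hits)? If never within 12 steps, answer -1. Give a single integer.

Step 1: demand=5,sold=5 ship[2->3]=1 ship[1->2]=2 ship[0->1]=2 prod=4 -> [7 6 4 17]
Step 2: demand=5,sold=5 ship[2->3]=1 ship[1->2]=2 ship[0->1]=2 prod=4 -> [9 6 5 13]
Step 3: demand=5,sold=5 ship[2->3]=1 ship[1->2]=2 ship[0->1]=2 prod=4 -> [11 6 6 9]
Step 4: demand=5,sold=5 ship[2->3]=1 ship[1->2]=2 ship[0->1]=2 prod=4 -> [13 6 7 5]
Step 5: demand=5,sold=5 ship[2->3]=1 ship[1->2]=2 ship[0->1]=2 prod=4 -> [15 6 8 1]
Step 6: demand=5,sold=1 ship[2->3]=1 ship[1->2]=2 ship[0->1]=2 prod=4 -> [17 6 9 1]
Step 7: demand=5,sold=1 ship[2->3]=1 ship[1->2]=2 ship[0->1]=2 prod=4 -> [19 6 10 1]
Step 8: demand=5,sold=1 ship[2->3]=1 ship[1->2]=2 ship[0->1]=2 prod=4 -> [21 6 11 1]
Step 9: demand=5,sold=1 ship[2->3]=1 ship[1->2]=2 ship[0->1]=2 prod=4 -> [23 6 12 1]
Step 10: demand=5,sold=1 ship[2->3]=1 ship[1->2]=2 ship[0->1]=2 prod=4 -> [25 6 13 1]
Step 11: demand=5,sold=1 ship[2->3]=1 ship[1->2]=2 ship[0->1]=2 prod=4 -> [27 6 14 1]
Step 12: demand=5,sold=1 ship[2->3]=1 ship[1->2]=2 ship[0->1]=2 prod=4 -> [29 6 15 1]
First stockout at step 6

6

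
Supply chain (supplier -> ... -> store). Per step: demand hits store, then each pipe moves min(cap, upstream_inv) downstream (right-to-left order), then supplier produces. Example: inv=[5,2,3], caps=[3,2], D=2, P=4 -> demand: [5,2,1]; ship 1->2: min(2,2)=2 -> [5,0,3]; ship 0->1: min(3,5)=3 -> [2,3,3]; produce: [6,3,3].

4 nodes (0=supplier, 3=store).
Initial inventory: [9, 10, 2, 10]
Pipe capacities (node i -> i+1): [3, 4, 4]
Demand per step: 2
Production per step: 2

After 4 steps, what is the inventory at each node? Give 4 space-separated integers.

Step 1: demand=2,sold=2 ship[2->3]=2 ship[1->2]=4 ship[0->1]=3 prod=2 -> inv=[8 9 4 10]
Step 2: demand=2,sold=2 ship[2->3]=4 ship[1->2]=4 ship[0->1]=3 prod=2 -> inv=[7 8 4 12]
Step 3: demand=2,sold=2 ship[2->3]=4 ship[1->2]=4 ship[0->1]=3 prod=2 -> inv=[6 7 4 14]
Step 4: demand=2,sold=2 ship[2->3]=4 ship[1->2]=4 ship[0->1]=3 prod=2 -> inv=[5 6 4 16]

5 6 4 16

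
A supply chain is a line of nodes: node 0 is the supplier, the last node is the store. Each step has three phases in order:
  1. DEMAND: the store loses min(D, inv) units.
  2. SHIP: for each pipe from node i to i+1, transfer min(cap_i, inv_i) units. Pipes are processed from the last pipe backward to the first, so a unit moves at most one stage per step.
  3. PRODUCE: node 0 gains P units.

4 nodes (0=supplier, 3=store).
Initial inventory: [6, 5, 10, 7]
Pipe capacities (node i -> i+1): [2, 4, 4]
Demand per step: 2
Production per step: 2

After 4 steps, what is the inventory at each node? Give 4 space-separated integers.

Step 1: demand=2,sold=2 ship[2->3]=4 ship[1->2]=4 ship[0->1]=2 prod=2 -> inv=[6 3 10 9]
Step 2: demand=2,sold=2 ship[2->3]=4 ship[1->2]=3 ship[0->1]=2 prod=2 -> inv=[6 2 9 11]
Step 3: demand=2,sold=2 ship[2->3]=4 ship[1->2]=2 ship[0->1]=2 prod=2 -> inv=[6 2 7 13]
Step 4: demand=2,sold=2 ship[2->3]=4 ship[1->2]=2 ship[0->1]=2 prod=2 -> inv=[6 2 5 15]

6 2 5 15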